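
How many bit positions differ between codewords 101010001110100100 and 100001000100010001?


Count differing positions: . . ^ . ^ ^ . . ^ . ^ . ^ ^ . ^ . ^ = 9 differences

9


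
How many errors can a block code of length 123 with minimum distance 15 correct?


Correction capability = floor((d-1)/2) = floor((15-1)/2) = 7

7 errors


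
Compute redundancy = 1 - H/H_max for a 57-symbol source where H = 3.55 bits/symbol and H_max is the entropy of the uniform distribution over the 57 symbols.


H_max = log2(K) = log2(57) = 5.8329 bits/symbol. Redundancy = 1 - H/H_max = 1 - 3.55/5.8329 = 1 - 0.6086 = 0.3914

0.3914


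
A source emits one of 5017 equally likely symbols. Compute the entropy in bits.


H = log2(n) = log2(5017) = 12.2926

12.2926 bits


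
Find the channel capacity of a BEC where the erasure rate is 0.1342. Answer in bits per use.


C = 1 - epsilon = 1 - 0.1342 = 0.8658

0.8658 bits


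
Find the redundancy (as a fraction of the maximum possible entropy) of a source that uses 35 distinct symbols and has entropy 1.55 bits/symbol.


H_max = log2(K) = log2(35) = 5.1293 bits/symbol. Redundancy = 1 - H/H_max = 1 - 1.55/5.1293 = 1 - 0.3022 = 0.6978

0.6978


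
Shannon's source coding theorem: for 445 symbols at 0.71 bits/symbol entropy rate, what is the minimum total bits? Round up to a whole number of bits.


Minimum bits >= n * H = 445 * 0.71 = 315.95, rounded up to a whole number of bits = 316

316 bits


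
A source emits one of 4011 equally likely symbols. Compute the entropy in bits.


H = log2(n) = log2(4011) = 11.9697

11.9697 bits


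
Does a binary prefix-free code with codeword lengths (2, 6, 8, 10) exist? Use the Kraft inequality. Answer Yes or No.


Kraft sum = sum(2^(-l_i)) = 0.2705, need <= 1. Result: satisfied (a binary prefix-free code with these lengths exists)

Yes


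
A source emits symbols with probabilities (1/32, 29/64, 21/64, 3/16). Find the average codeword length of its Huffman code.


Huffman construction (repeatedly merge the two least-probable nodes; each merge adds 1 bit to every symbol beneath it): 1/32 + 3/16 = 7/32; 7/32 + 21/64 = 35/64; 29/64 + 35/64 = 1. Resulting codeword lengths (in the order the probabilities were given): (3, 1, 2, 3). L_avg = sum(p_i * l_i) = 1/32*3 + 29/64*1 + 21/64*2 + 3/16*3 = 113/64 = 1.7656

1.7656 bits


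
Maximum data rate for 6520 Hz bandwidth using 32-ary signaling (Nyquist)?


Rate = 2 * B * log2(M) = 2 * 6520 * 5.0 = 65200.0

65200.0 bps


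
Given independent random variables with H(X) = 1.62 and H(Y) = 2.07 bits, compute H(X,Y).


For independent variables, H(X,Y) = H(X) + H(Y) = 1.62 + 2.07 = 3.69

3.69 bits


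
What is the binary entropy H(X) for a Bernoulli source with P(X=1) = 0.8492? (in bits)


H = -p*log2(p) - (1-p)*log2(1-p). -0.8492*log2(0.8492) = 0.200262; -0.1508*log2(0.1508) = 0.411577. H = 0.200262 + 0.411577 = 0.6118

0.6118 bits


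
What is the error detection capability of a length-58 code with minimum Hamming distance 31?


Detection capability = d_min - 1 = 31 - 1 = 30

30 errors


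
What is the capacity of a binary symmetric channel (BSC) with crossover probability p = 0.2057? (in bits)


H(p) = -p*log2(p) - (1-p)*log2(1-p) = -0.2057*log2(0.2057) - 0.7943*log2(0.7943) = 0.469281 + 0.263901 = 0.7332. C = 1 - H(p) = 1 - 0.7332 = 0.2668

0.2668 bits


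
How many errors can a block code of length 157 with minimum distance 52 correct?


Correction capability = floor((d-1)/2) = floor((52-1)/2) = 25

25 errors


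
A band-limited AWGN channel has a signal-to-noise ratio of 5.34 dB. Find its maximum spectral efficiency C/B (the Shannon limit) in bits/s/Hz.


SNR_linear = 10^(5.34/10) = 3.4198; C/B = log2(1 + SNR_linear) = log2(1 + 3.4198) = 2.144

2.144 bits/s/Hz


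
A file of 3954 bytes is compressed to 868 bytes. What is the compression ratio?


Ratio = original / compressed = 3954 / 868 = 4.5553

4.5553


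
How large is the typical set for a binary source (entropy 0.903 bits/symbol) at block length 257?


log2|A_typical| = nH = 257 * 0.903 = 232.071, so |A_typical| ~ 2^232.071 = 7.250e+69

7.250e+69


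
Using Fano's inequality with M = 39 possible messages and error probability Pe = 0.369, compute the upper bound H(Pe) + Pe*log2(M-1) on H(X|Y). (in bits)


H(Pe) = -Pe*log2(Pe) - (1-Pe)*log2(1-Pe) = -0.369*log2(0.369) - 0.631*log2(0.631) = 0.530735 + 0.419166 = 0.9499. Pe*log2(M-1) = 0.369*log2(38) = 1.936485. Bound = H(Pe) + Pe*log2(M-1) = 0.530735 + 0.419166 + 1.936485 = 2.8864

2.8864 bits


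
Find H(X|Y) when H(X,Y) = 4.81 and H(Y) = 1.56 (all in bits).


H(X|Y) = H(X,Y) - H(Y) = 4.81 - 1.56 = 3.25

3.25 bits


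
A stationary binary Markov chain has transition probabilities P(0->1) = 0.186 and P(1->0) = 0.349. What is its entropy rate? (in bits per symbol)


Stationary distribution: pi_0 = p10/(p01+p10) = 0.6523, pi_1 = 0.3477. Entropy rate H' = pi_0*H(p01) + pi_1*H(p10) = 0.6523*0.693 + 0.3477*0.9332 = 0.7765

0.7765 bits/symbol


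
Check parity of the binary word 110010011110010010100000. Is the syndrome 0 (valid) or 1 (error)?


Syndrome = XOR of all bits = 1 XOR 1 XOR 0 XOR 0 XOR 1 XOR 0 XOR 0 XOR 1 XOR 1 XOR 1 XOR 1 XOR 0 XOR 0 XOR 1 XOR 0 XOR 0 XOR 1 XOR 0 XOR 1 XOR 0 XOR 0 XOR 0 XOR 0 XOR 0 = 0

0


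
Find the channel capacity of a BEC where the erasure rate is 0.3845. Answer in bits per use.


C = 1 - epsilon = 1 - 0.3845 = 0.6155

0.6155 bits


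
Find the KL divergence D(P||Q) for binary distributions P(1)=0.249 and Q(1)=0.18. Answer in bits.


KL = p*log2(p/q) + (1-p)*log2((1-p)/(1-q)) = 0.249*log2(0.249/0.18) + 0.751*log2(0.751/0.82) = 0.0213

0.0213 bits


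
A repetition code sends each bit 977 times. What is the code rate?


Rate = k/n = 1/977

1/977


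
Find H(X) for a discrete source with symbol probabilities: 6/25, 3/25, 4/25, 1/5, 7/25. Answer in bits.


H = -sum(p_i * log2(p_i)). Terms: -(6/25)*log2(6/25) = 0.494134; -(3/25)*log2(3/25) = 0.367067; -(4/25)*log2(4/25) = 0.423017; -(1/5)*log2(1/5) = 0.464386; -(7/25)*log2(7/25) = 0.514220. H = 0.494134 + 0.367067 + 0.423017 + 0.464386 + 0.514220 = 2.2628

2.2628 bits


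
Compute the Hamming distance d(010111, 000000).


Count differing positions: . ^ . ^ ^ ^ = 4 differences

4


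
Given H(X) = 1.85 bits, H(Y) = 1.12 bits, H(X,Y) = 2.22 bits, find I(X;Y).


I(X;Y) = H(X) + H(Y) - H(X,Y) = 1.85 + 1.12 - 2.22 = 0.75

0.75 bits


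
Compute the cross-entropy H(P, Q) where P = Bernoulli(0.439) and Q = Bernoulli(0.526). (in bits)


H(P,Q) = -p*log2(q) - (1-p)*log2(1-q). -0.439*log2(0.526) = 0.406894; -0.561*log2(0.474) = 0.604220. H(P,Q) = 0.406894 + 0.604220 = 1.0111

1.0111 bits


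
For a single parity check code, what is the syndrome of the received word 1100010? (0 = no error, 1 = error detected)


Syndrome = XOR of all bits = 1 XOR 1 XOR 0 XOR 0 XOR 0 XOR 1 XOR 0 = 1

1


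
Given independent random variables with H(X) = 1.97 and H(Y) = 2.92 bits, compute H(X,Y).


For independent variables, H(X,Y) = H(X) + H(Y) = 1.97 + 2.92 = 4.89

4.89 bits


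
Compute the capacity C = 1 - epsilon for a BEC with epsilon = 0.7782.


C = 1 - epsilon = 1 - 0.7782 = 0.2218

0.2218 bits


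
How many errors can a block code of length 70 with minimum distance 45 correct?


Correction capability = floor((d-1)/2) = floor((45-1)/2) = 22

22 errors


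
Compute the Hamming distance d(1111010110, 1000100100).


Count differing positions: . ^ ^ ^ ^ ^ . . ^ . = 6 differences

6


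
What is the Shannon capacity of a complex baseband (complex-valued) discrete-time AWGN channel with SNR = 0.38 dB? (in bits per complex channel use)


SNR_linear = 10^(0.38/10) = 1.0914; C = log2(1 + SNR_linear) = log2(1 + 1.0914) = 1.0645

1.0645 bits/channel use


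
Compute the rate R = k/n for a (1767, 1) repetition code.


Rate = k/n = 1/1767

1/1767


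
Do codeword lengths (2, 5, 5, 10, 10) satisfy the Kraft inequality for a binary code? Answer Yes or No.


Kraft sum = sum(2^(-l_i)) = 0.3145, need <= 1. Result: satisfied (a binary prefix-free code with these lengths exists)

Yes


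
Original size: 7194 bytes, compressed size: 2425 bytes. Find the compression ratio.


Ratio = original / compressed = 7194 / 2425 = 2.9666

2.9666


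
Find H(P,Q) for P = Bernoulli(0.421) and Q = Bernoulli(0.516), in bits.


H(P,Q) = -p*log2(q) - (1-p)*log2(1-q). -0.421*log2(0.516) = 0.401869; -0.579*log2(0.484) = 0.606167. H(P,Q) = 0.401869 + 0.606167 = 1.008

1.008 bits


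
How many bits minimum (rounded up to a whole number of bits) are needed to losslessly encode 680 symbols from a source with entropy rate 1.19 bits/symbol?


Minimum bits >= n * H = 680 * 1.19 = 809.2, rounded up to a whole number of bits = 810

810 bits


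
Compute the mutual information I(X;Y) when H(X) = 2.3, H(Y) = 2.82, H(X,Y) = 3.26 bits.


I(X;Y) = H(X) + H(Y) - H(X,Y) = 2.3 + 2.82 - 3.26 = 1.86

1.86 bits


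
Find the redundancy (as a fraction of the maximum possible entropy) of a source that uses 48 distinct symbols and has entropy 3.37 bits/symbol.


H_max = log2(K) = log2(48) = 5.585 bits/symbol. Redundancy = 1 - H/H_max = 1 - 3.37/5.585 = 1 - 0.6034 = 0.3966

0.3966


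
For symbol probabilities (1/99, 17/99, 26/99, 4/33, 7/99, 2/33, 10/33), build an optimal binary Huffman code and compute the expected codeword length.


Huffman construction (repeatedly merge the two least-probable nodes; each merge adds 1 bit to every symbol beneath it): 1/99 + 2/33 = 7/99; 7/99 + 7/99 = 14/99; 4/33 + 14/99 = 26/99; 17/99 + 26/99 = 43/99; 26/99 + 10/33 = 56/99; 43/99 + 56/99 = 1. Resulting codeword lengths (in the order the probabilities were given): (5, 2, 2, 3, 4, 5, 2). L_avg = sum(p_i * l_i) = 1/99*5 + 17/99*2 + 26/99*2 + 4/33*3 + 7/99*4 + 2/33*5 + 10/33*2 = 245/99 = 2.4747

2.4747 bits


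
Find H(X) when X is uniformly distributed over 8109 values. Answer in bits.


H = log2(n) = log2(8109) = 12.9853

12.9853 bits


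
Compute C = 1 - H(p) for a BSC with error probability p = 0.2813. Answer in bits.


H(p) = -p*log2(p) - (1-p)*log2(1-p) = -0.2813*log2(0.2813) - 0.7187*log2(0.7187) = 0.514728 + 0.342488 = 0.8572. C = 1 - H(p) = 1 - 0.8572 = 0.1428

0.1428 bits


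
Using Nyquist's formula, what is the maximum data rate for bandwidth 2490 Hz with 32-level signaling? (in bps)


Rate = 2 * B * log2(M) = 2 * 2490 * 5.0 = 24900.0

24900.0 bps


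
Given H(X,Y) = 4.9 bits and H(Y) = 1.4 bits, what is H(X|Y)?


H(X|Y) = H(X,Y) - H(Y) = 4.9 - 1.4 = 3.5

3.5 bits


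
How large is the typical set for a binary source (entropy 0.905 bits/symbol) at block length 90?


log2|A_typical| = nH = 90 * 0.905 = 81.45, so |A_typical| ~ 2^81.45 = 3.303e+24

3.303e+24


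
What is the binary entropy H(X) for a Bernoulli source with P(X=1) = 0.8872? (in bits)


H = -p*log2(p) - (1-p)*log2(1-p). -0.8872*log2(0.8872) = 0.153192; -0.1128*log2(0.1128) = 0.355113. H = 0.153192 + 0.355113 = 0.5083

0.5083 bits


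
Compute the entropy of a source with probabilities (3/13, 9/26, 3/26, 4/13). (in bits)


H = -sum(p_i * log2(p_i)). Terms: -(3/13)*log2(3/13) = 0.488187; -(9/26)*log2(9/26) = 0.529794; -(3/26)*log2(3/26) = 0.359478; -(4/13)*log2(4/13) = 0.523212. H = 0.488187 + 0.529794 + 0.359478 + 0.523212 = 1.9007

1.9007 bits


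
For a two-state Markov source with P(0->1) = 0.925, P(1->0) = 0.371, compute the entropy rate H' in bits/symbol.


Stationary distribution: pi_0 = p10/(p01+p10) = 0.2863, pi_1 = 0.7137. Entropy rate H' = pi_0*H(p01) + pi_1*H(p10) = 0.2863*0.3843 + 0.7137*0.9514 = 0.7891

0.7891 bits/symbol


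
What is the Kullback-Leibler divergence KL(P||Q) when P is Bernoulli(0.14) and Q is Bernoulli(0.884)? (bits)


KL = p*log2(p/q) + (1-p)*log2((1-p)/(1-q)) = 0.14*log2(0.14/0.884) + 0.86*log2(0.86/0.116) = 2.1134

2.1134 bits


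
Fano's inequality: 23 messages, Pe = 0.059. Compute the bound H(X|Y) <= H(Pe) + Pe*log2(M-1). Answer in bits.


H(Pe) = -Pe*log2(Pe) - (1-Pe)*log2(1-Pe) = -0.059*log2(0.059) - 0.941*log2(0.941) = 0.240905 + 0.082557 = 0.3235. Pe*log2(M-1) = 0.059*log2(22) = 0.263106. Bound = H(Pe) + Pe*log2(M-1) = 0.240905 + 0.082557 + 0.263106 = 0.5866

0.5866 bits


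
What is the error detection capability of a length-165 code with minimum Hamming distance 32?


Detection capability = d_min - 1 = 32 - 1 = 31

31 errors


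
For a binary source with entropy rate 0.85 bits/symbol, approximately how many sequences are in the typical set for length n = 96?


log2|A_typical| = nH = 96 * 0.85 = 81.6, so |A_typical| ~ 2^81.6 = 3.665e+24

3.665e+24


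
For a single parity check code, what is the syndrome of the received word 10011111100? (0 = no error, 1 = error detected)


Syndrome = XOR of all bits = 1 XOR 0 XOR 0 XOR 1 XOR 1 XOR 1 XOR 1 XOR 1 XOR 1 XOR 0 XOR 0 = 1

1


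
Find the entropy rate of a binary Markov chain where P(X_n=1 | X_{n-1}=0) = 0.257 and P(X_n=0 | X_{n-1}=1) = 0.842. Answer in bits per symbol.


Stationary distribution: pi_0 = p10/(p01+p10) = 0.7662, pi_1 = 0.2338. Entropy rate H' = pi_0*H(p01) + pi_1*H(p10) = 0.7662*0.8222 + 0.2338*0.6295 = 0.7771

0.7771 bits/symbol


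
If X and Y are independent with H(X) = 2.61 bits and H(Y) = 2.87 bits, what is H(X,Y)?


For independent variables, H(X,Y) = H(X) + H(Y) = 2.61 + 2.87 = 5.48

5.48 bits


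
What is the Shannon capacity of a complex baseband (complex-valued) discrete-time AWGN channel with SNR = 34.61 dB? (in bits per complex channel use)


SNR_linear = 10^(34.61/10) = 2890.6799; C = log2(1 + SNR_linear) = log2(1 + 2890.6799) = 11.4977

11.4977 bits/channel use


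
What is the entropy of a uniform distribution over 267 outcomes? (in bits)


H = log2(n) = log2(267) = 8.0607

8.0607 bits


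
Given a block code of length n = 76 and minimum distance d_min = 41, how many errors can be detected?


Detection capability = d_min - 1 = 41 - 1 = 40

40 errors


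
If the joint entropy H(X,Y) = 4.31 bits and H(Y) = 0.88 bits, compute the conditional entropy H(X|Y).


H(X|Y) = H(X,Y) - H(Y) = 4.31 - 0.88 = 3.43

3.43 bits


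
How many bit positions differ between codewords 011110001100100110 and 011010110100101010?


Count differing positions: . . . ^ . . ^ ^ ^ . . . . . ^ ^ . . = 6 differences

6


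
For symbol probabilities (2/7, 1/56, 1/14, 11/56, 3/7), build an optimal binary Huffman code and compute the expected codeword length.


Huffman construction (repeatedly merge the two least-probable nodes; each merge adds 1 bit to every symbol beneath it): 1/56 + 1/14 = 5/56; 5/56 + 11/56 = 2/7; 2/7 + 2/7 = 4/7; 3/7 + 4/7 = 1. Resulting codeword lengths (in the order the probabilities were given): (2, 4, 4, 3, 1). L_avg = sum(p_i * l_i) = 2/7*2 + 1/56*4 + 1/14*4 + 11/56*3 + 3/7*1 = 109/56 = 1.9464

1.9464 bits


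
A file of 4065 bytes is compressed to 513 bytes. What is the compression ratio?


Ratio = original / compressed = 4065 / 513 = 7.924

7.924


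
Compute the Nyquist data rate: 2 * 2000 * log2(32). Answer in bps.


Rate = 2 * B * log2(M) = 2 * 2000 * 5.0 = 20000.0

20000.0 bps


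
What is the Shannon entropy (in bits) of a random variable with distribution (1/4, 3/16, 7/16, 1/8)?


H = -sum(p_i * log2(p_i)). Terms: -(1/4)*log2(1/4) = 0.500000; -(3/16)*log2(3/16) = 0.452820; -(7/16)*log2(7/16) = 0.521782; -(1/8)*log2(1/8) = 0.375000. H = 0.500000 + 0.452820 + 0.521782 + 0.375000 = 1.8496

1.8496 bits


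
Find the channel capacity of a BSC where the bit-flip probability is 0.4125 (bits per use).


H(p) = -p*log2(p) - (1-p)*log2(1-p) = -0.4125*log2(0.4125) - 0.5875*log2(0.5875) = 0.526983 + 0.450812 = 0.9778. C = 1 - H(p) = 1 - 0.9778 = 0.0222

0.0222 bits


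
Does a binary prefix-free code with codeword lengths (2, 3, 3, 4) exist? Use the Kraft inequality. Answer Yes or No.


Kraft sum = sum(2^(-l_i)) = 0.5625, need <= 1. Result: satisfied (a binary prefix-free code with these lengths exists)

Yes


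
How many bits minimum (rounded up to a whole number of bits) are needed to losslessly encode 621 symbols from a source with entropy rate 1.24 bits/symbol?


Minimum bits >= n * H = 621 * 1.24 = 770.04, rounded up to a whole number of bits = 771

771 bits


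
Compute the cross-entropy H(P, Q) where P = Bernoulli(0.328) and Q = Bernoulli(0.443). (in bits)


H(P,Q) = -p*log2(q) - (1-p)*log2(1-q). -0.328*log2(0.443) = 0.385276; -0.672*log2(0.557) = 0.567337. H(P,Q) = 0.385276 + 0.567337 = 0.9526

0.9526 bits


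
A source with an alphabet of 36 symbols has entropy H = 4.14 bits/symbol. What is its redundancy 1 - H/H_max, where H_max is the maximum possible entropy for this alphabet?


H_max = log2(K) = log2(36) = 5.1699 bits/symbol. Redundancy = 1 - H/H_max = 1 - 4.14/5.1699 = 1 - 0.8008 = 0.1992

0.1992


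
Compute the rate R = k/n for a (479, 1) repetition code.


Rate = k/n = 1/479

1/479


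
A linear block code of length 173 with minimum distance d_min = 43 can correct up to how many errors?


Correction capability = floor((d-1)/2) = floor((43-1)/2) = 21

21 errors


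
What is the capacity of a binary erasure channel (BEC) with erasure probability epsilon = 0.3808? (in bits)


C = 1 - epsilon = 1 - 0.3808 = 0.6192

0.6192 bits


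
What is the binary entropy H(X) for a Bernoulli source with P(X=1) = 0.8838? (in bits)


H = -p*log2(p) - (1-p)*log2(1-p). -0.8838*log2(0.8838) = 0.157500; -0.1162*log2(0.1162) = 0.360838. H = 0.157500 + 0.360838 = 0.5183

0.5183 bits


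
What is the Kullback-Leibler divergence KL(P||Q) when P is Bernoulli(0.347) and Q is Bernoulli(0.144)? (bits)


KL = p*log2(p/q) + (1-p)*log2((1-p)/(1-q)) = 0.347*log2(0.347/0.144) + 0.653*log2(0.653/0.856) = 0.1853

0.1853 bits


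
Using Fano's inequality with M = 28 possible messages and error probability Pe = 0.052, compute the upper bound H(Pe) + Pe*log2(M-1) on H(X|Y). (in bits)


H(Pe) = -Pe*log2(Pe) - (1-Pe)*log2(1-Pe) = -0.052*log2(0.052) - 0.948*log2(0.948) = 0.221798 + 0.073035 = 0.2948. Pe*log2(M-1) = 0.052*log2(27) = 0.247254. Bound = H(Pe) + Pe*log2(M-1) = 0.221798 + 0.073035 + 0.247254 = 0.5421

0.5421 bits


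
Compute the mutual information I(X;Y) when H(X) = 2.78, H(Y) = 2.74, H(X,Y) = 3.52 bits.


I(X;Y) = H(X) + H(Y) - H(X,Y) = 2.78 + 2.74 - 3.52 = 2.0

2.0 bits


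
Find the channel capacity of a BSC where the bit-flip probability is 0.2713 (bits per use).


H(p) = -p*log2(p) - (1-p)*log2(1-p) = -0.2713*log2(0.2713) - 0.7287*log2(0.7287) = 0.510597 + 0.332727 = 0.8433. C = 1 - H(p) = 1 - 0.8433 = 0.1567

0.1567 bits


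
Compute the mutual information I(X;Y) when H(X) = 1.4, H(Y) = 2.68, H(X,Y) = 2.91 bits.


I(X;Y) = H(X) + H(Y) - H(X,Y) = 1.4 + 2.68 - 2.91 = 1.17

1.17 bits


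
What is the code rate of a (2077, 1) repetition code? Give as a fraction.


Rate = k/n = 1/2077

1/2077


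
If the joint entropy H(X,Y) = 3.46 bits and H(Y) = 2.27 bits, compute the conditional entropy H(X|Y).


H(X|Y) = H(X,Y) - H(Y) = 3.46 - 2.27 = 1.19

1.19 bits


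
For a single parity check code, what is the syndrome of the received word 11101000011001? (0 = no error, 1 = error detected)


Syndrome = XOR of all bits = 1 XOR 1 XOR 1 XOR 0 XOR 1 XOR 0 XOR 0 XOR 0 XOR 0 XOR 1 XOR 1 XOR 0 XOR 0 XOR 1 = 1

1


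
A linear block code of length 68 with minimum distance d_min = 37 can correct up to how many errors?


Correction capability = floor((d-1)/2) = floor((37-1)/2) = 18

18 errors


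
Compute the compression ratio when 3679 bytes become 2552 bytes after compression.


Ratio = original / compressed = 3679 / 2552 = 1.4416

1.4416


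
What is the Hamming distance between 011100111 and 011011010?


Count differing positions: . . . ^ ^ ^ ^ . ^ = 5 differences

5


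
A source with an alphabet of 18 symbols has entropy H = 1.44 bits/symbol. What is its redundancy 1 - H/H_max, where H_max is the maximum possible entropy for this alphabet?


H_max = log2(K) = log2(18) = 4.1699 bits/symbol. Redundancy = 1 - H/H_max = 1 - 1.44/4.1699 = 1 - 0.3453 = 0.6547

0.6547


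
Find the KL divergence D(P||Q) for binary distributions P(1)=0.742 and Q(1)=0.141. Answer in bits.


KL = p*log2(p/q) + (1-p)*log2((1-p)/(1-q)) = 0.742*log2(0.742/0.141) + 0.258*log2(0.258/0.859) = 1.3299

1.3299 bits


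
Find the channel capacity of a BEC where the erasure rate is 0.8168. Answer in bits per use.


C = 1 - epsilon = 1 - 0.8168 = 0.1832

0.1832 bits


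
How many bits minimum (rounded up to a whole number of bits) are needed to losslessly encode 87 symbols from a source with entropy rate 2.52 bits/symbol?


Minimum bits >= n * H = 87 * 2.52 = 219.24, rounded up to a whole number of bits = 220

220 bits


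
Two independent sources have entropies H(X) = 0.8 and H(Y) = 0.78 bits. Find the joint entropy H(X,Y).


For independent variables, H(X,Y) = H(X) + H(Y) = 0.8 + 0.78 = 1.58

1.58 bits


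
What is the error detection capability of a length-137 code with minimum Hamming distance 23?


Detection capability = d_min - 1 = 23 - 1 = 22

22 errors


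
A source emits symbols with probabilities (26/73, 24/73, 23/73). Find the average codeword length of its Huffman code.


Huffman construction (repeatedly merge the two least-probable nodes; each merge adds 1 bit to every symbol beneath it): 23/73 + 24/73 = 47/73; 26/73 + 47/73 = 1. Resulting codeword lengths (in the order the probabilities were given): (1, 2, 2). L_avg = sum(p_i * l_i) = 26/73*1 + 24/73*2 + 23/73*2 = 120/73 = 1.6438

1.6438 bits


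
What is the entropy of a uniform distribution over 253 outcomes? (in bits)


H = log2(n) = log2(253) = 7.983

7.983 bits


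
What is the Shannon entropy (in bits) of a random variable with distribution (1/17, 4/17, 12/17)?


H = -sum(p_i * log2(p_i)). Terms: -(1/17)*log2(1/17) = 0.240439; -(4/17)*log2(4/17) = 0.491168; -(12/17)*log2(12/17) = 0.354706. H = 0.240439 + 0.491168 + 0.354706 = 1.0863

1.0863 bits


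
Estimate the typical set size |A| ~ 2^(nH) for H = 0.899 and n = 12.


log2|A_typical| = nH = 12 * 0.899 = 10.788, so |A_typical| ~ 2^10.788 = 1.768e+03

1.768e+03


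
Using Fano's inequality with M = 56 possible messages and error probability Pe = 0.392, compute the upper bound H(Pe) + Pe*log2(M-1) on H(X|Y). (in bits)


H(Pe) = -Pe*log2(Pe) - (1-Pe)*log2(1-Pe) = -0.392*log2(0.392) - 0.608*log2(0.608) = 0.529621 + 0.436457 = 0.9661. Pe*log2(M-1) = 0.392*log2(55) = 2.266293. Bound = H(Pe) + Pe*log2(M-1) = 0.529621 + 0.436457 + 2.266293 = 3.2324

3.2324 bits


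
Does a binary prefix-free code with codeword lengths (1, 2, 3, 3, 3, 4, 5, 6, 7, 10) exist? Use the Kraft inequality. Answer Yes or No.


Kraft sum = sum(2^(-l_i)) = 1.2432, need <= 1. Result: violated (a binary prefix-free code with these lengths cannot exist)

No


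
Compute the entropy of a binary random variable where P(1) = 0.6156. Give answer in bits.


H = -p*log2(p) - (1-p)*log2(1-p). -0.6156*log2(0.6156) = 0.430880; -0.3844*log2(0.3844) = 0.530211. H = 0.430880 + 0.530211 = 0.9611

0.9611 bits


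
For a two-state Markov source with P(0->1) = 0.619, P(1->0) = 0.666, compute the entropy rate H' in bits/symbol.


Stationary distribution: pi_0 = p10/(p01+p10) = 0.5183, pi_1 = 0.4817. Entropy rate H' = pi_0*H(p01) + pi_1*H(p10) = 0.5183*0.9587 + 0.4817*0.919 = 0.9396

0.9396 bits/symbol


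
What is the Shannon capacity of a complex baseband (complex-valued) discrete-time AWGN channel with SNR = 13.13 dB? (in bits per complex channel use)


SNR_linear = 10^(13.13/10) = 20.5589; C = log2(1 + SNR_linear) = log2(1 + 20.5589) = 4.4302

4.4302 bits/channel use


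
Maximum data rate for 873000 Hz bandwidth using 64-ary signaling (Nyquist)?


Rate = 2 * B * log2(M) = 2 * 873000 * 6.0 = 10476000.0

10476000.0 bps


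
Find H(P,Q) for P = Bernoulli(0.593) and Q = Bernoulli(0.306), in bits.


H(P,Q) = -p*log2(q) - (1-p)*log2(1-q). -0.593*log2(0.306) = 1.013079; -0.407*log2(0.694) = 0.214486. H(P,Q) = 1.013079 + 0.214486 = 1.2276

1.2276 bits


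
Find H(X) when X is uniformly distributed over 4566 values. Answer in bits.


H = log2(n) = log2(4566) = 12.1567

12.1567 bits


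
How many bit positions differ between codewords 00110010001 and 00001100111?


Count differing positions: . . ^ ^ ^ ^ ^ . ^ ^ . = 7 differences

7


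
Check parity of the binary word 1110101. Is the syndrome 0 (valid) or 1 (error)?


Syndrome = XOR of all bits = 1 XOR 1 XOR 1 XOR 0 XOR 1 XOR 0 XOR 1 = 1

1


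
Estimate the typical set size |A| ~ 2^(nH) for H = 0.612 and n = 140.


log2|A_typical| = nH = 140 * 0.612 = 85.68, so |A_typical| ~ 2^85.68 = 6.198e+25

6.198e+25


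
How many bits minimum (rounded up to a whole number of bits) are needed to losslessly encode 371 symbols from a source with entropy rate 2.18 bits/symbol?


Minimum bits >= n * H = 371 * 2.18 = 808.78, rounded up to a whole number of bits = 809

809 bits


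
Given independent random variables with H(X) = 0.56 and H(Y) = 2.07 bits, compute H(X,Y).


For independent variables, H(X,Y) = H(X) + H(Y) = 0.56 + 2.07 = 2.63

2.63 bits


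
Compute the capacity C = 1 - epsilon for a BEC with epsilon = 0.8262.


C = 1 - epsilon = 1 - 0.8262 = 0.1738

0.1738 bits


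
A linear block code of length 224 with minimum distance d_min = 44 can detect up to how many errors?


Detection capability = d_min - 1 = 44 - 1 = 43

43 errors


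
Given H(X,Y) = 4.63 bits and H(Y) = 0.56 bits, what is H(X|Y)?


H(X|Y) = H(X,Y) - H(Y) = 4.63 - 0.56 = 4.07

4.07 bits


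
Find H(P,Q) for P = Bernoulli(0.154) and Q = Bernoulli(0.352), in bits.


H(P,Q) = -p*log2(q) - (1-p)*log2(1-q). -0.154*log2(0.352) = 0.231978; -0.846*log2(0.648) = 0.529540. H(P,Q) = 0.231978 + 0.529540 = 0.7615

0.7615 bits


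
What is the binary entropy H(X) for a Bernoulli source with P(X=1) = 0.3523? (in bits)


H = -p*log2(p) - (1-p)*log2(1-p). -0.3523*log2(0.3523) = 0.530255; -0.6477*log2(0.6477) = 0.405850. H = 0.530255 + 0.405850 = 0.9361

0.9361 bits


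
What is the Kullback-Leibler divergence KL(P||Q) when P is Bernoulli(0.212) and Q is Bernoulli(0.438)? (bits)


KL = p*log2(p/q) + (1-p)*log2((1-p)/(1-q)) = 0.212*log2(0.212/0.438) + 0.788*log2(0.788/0.562) = 0.1623

0.1623 bits


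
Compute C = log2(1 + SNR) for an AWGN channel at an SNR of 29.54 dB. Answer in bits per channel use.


SNR_linear = 10^(29.54/10) = 899.4976; C = log2(1 + SNR_linear) = log2(1 + 899.4976) = 9.8146

9.8146 bits/channel use


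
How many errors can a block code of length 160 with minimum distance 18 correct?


Correction capability = floor((d-1)/2) = floor((18-1)/2) = 8

8 errors


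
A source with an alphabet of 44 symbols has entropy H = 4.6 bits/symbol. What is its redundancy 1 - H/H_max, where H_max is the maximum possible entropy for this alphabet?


H_max = log2(K) = log2(44) = 5.4594 bits/symbol. Redundancy = 1 - H/H_max = 1 - 4.6/5.4594 = 1 - 0.8426 = 0.1574

0.1574


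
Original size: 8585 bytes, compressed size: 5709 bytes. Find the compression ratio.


Ratio = original / compressed = 8585 / 5709 = 1.5038

1.5038


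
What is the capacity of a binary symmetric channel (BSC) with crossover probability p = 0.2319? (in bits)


H(p) = -p*log2(p) - (1-p)*log2(1-p) = -0.2319*log2(0.2319) - 0.7681*log2(0.7681) = 0.488944 + 0.292365 = 0.7813. C = 1 - H(p) = 1 - 0.7813 = 0.2187

0.2187 bits


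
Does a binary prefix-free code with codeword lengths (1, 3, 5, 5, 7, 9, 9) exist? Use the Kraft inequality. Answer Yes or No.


Kraft sum = sum(2^(-l_i)) = 0.6992, need <= 1. Result: satisfied (a binary prefix-free code with these lengths exists)

Yes


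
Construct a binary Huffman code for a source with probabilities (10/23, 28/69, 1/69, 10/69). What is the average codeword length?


Huffman construction (repeatedly merge the two least-probable nodes; each merge adds 1 bit to every symbol beneath it): 1/69 + 10/69 = 11/69; 11/69 + 28/69 = 13/23; 10/23 + 13/23 = 1. Resulting codeword lengths (in the order the probabilities were given): (1, 2, 3, 3). L_avg = sum(p_i * l_i) = 10/23*1 + 28/69*2 + 1/69*3 + 10/69*3 = 119/69 = 1.7246

1.7246 bits


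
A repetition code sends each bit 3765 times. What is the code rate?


Rate = k/n = 1/3765

1/3765


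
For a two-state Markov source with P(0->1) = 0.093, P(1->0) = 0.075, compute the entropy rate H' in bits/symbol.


Stationary distribution: pi_0 = p10/(p01+p10) = 0.4464, pi_1 = 0.5536. Entropy rate H' = pi_0*H(p01) + pi_1*H(p10) = 0.4464*0.4464 + 0.5536*0.3843 = 0.412

0.412 bits/symbol


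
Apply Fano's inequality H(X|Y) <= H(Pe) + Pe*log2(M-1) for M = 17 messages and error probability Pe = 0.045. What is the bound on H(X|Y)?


H(Pe) = -Pe*log2(Pe) - (1-Pe)*log2(1-Pe) = -0.045*log2(0.045) - 0.955*log2(0.955) = 0.201327 + 0.063438 = 0.2648. Pe*log2(M-1) = 0.045*log2(16) = 0.180000. Bound = H(Pe) + Pe*log2(M-1) = 0.201327 + 0.063438 + 0.180000 = 0.4448

0.4448 bits


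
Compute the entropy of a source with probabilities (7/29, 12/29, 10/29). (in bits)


H = -sum(p_i * log2(p_i)). Terms: -(7/29)*log2(7/29) = 0.494979; -(12/29)*log2(12/29) = 0.526766; -(10/29)*log2(10/29) = 0.529673. H = 0.494979 + 0.526766 + 0.529673 = 1.5514

1.5514 bits


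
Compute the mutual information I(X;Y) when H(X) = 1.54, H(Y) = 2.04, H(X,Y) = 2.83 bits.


I(X;Y) = H(X) + H(Y) - H(X,Y) = 1.54 + 2.04 - 2.83 = 0.75

0.75 bits


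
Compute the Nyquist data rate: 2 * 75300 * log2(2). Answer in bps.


Rate = 2 * B * log2(M) = 2 * 75300 * 1.0 = 150600.0

150600.0 bps


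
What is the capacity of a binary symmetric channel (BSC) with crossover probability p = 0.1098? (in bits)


H(p) = -p*log2(p) - (1-p)*log2(1-p) = -0.1098*log2(0.1098) - 0.8902*log2(0.8902) = 0.349938 + 0.149374 = 0.4993. C = 1 - H(p) = 1 - 0.4993 = 0.5007

0.5007 bits


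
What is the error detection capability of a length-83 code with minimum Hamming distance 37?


Detection capability = d_min - 1 = 37 - 1 = 36

36 errors


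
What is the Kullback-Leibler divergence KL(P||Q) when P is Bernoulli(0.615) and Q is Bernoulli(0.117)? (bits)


KL = p*log2(p/q) + (1-p)*log2((1-p)/(1-q)) = 0.615*log2(0.615/0.117) + 0.385*log2(0.385/0.883) = 1.0113

1.0113 bits


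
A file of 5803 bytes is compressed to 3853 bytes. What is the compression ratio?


Ratio = original / compressed = 5803 / 3853 = 1.5061

1.5061


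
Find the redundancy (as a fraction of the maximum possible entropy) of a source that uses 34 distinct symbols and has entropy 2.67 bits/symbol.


H_max = log2(K) = log2(34) = 5.0875 bits/symbol. Redundancy = 1 - H/H_max = 1 - 2.67/5.0875 = 1 - 0.5248 = 0.4752

0.4752


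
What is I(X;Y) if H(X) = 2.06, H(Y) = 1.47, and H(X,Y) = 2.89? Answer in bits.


I(X;Y) = H(X) + H(Y) - H(X,Y) = 2.06 + 1.47 - 2.89 = 0.64

0.64 bits


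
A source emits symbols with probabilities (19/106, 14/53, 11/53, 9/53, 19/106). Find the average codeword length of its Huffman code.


Huffman construction (repeatedly merge the two least-probable nodes; each merge adds 1 bit to every symbol beneath it): 9/53 + 19/106 = 37/106; 19/106 + 11/53 = 41/106; 14/53 + 37/106 = 65/106; 41/106 + 65/106 = 1. Resulting codeword lengths (in the order the probabilities were given): (3, 2, 2, 3, 2). L_avg = sum(p_i * l_i) = 19/106*3 + 14/53*2 + 11/53*2 + 9/53*3 + 19/106*2 = 249/106 = 2.3491

2.3491 bits


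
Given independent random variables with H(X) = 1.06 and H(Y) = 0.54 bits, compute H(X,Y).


For independent variables, H(X,Y) = H(X) + H(Y) = 1.06 + 0.54 = 1.6

1.6 bits


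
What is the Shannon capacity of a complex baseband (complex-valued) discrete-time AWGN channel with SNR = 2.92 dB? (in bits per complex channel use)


SNR_linear = 10^(2.92/10) = 1.9588; C = log2(1 + SNR_linear) = log2(1 + 1.9588) = 1.565

1.565 bits/channel use


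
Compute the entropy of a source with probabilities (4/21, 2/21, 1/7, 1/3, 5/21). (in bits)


H = -sum(p_i * log2(p_i)). Terms: -(4/21)*log2(4/21) = 0.455680; -(2/21)*log2(2/21) = 0.323078; -(1/7)*log2(1/7) = 0.401051; -(1/3)*log2(1/3) = 0.528321; -(5/21)*log2(5/21) = 0.492950. H = 0.455680 + 0.323078 + 0.401051 + 0.528321 + 0.492950 = 2.2011

2.2011 bits


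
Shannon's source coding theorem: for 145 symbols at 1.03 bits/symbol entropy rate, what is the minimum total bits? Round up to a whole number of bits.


Minimum bits >= n * H = 145 * 1.03 = 149.35, rounded up to a whole number of bits = 150

150 bits


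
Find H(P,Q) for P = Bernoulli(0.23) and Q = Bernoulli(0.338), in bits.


H(P,Q) = -p*log2(q) - (1-p)*log2(1-q). -0.23*log2(0.338) = 0.359928; -0.77*log2(0.662) = 0.458225. H(P,Q) = 0.359928 + 0.458225 = 0.8182

0.8182 bits


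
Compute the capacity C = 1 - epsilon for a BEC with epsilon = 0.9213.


C = 1 - epsilon = 1 - 0.9213 = 0.0787

0.0787 bits


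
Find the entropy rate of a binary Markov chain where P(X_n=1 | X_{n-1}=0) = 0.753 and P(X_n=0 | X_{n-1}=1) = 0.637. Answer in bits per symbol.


Stationary distribution: pi_0 = p10/(p01+p10) = 0.4583, pi_1 = 0.5417. Entropy rate H' = pi_0*H(p01) + pi_1*H(p10) = 0.4583*0.8065 + 0.5417*0.9451 = 0.8816

0.8816 bits/symbol


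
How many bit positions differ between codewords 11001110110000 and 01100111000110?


Count differing positions: ^ . ^ . ^ . . ^ ^ ^ . ^ ^ . = 8 differences

8


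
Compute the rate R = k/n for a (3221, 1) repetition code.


Rate = k/n = 1/3221

1/3221


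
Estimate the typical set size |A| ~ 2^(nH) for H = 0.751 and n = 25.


log2|A_typical| = nH = 25 * 0.751 = 18.775, so |A_typical| ~ 2^18.775 = 4.486e+05

4.486e+05


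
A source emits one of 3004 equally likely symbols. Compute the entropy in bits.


H = log2(n) = log2(3004) = 11.5527

11.5527 bits


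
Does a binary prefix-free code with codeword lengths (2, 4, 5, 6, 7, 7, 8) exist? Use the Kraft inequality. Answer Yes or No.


Kraft sum = sum(2^(-l_i)) = 0.3789, need <= 1. Result: satisfied (a binary prefix-free code with these lengths exists)

Yes


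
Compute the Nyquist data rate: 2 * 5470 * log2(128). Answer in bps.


Rate = 2 * B * log2(M) = 2 * 5470 * 7.0 = 76580.0

76580.0 bps


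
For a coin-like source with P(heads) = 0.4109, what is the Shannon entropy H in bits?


H = -p*log2(p) - (1-p)*log2(1-p). -0.4109*log2(0.4109) = 0.527243; -0.5891*log2(0.5891) = 0.449728. H = 0.527243 + 0.449728 = 0.977

0.977 bits


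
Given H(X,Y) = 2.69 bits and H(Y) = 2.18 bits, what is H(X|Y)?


H(X|Y) = H(X,Y) - H(Y) = 2.69 - 2.18 = 0.51

0.51 bits


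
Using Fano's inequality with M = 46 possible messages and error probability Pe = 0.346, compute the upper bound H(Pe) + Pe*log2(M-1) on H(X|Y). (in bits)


H(Pe) = -Pe*log2(Pe) - (1-Pe)*log2(1-Pe) = -0.346*log2(0.346) - 0.654*log2(0.654) = 0.529780 + 0.400665 = 0.9304. Pe*log2(M-1) = 0.346*log2(45) = 1.900181. Bound = H(Pe) + Pe*log2(M-1) = 0.529780 + 0.400665 + 1.900181 = 2.8306

2.8306 bits


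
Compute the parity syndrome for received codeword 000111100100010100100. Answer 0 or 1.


Syndrome = XOR of all bits = 0 XOR 0 XOR 0 XOR 1 XOR 1 XOR 1 XOR 1 XOR 0 XOR 0 XOR 1 XOR 0 XOR 0 XOR 0 XOR 1 XOR 0 XOR 1 XOR 0 XOR 0 XOR 1 XOR 0 XOR 0 = 0

0


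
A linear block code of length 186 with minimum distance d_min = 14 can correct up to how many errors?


Correction capability = floor((d-1)/2) = floor((14-1)/2) = 6

6 errors


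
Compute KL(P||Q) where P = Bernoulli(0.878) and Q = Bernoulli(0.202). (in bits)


KL = p*log2(p/q) + (1-p)*log2((1-p)/(1-q)) = 0.878*log2(0.878/0.202) + 0.122*log2(0.122/0.798) = 1.5307

1.5307 bits


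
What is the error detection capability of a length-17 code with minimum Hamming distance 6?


Detection capability = d_min - 1 = 6 - 1 = 5

5 errors


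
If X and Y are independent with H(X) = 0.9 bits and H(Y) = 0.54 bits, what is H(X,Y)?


For independent variables, H(X,Y) = H(X) + H(Y) = 0.9 + 0.54 = 1.44

1.44 bits


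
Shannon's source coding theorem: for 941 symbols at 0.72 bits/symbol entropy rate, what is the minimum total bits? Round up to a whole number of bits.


Minimum bits >= n * H = 941 * 0.72 = 677.52, rounded up to a whole number of bits = 678

678 bits


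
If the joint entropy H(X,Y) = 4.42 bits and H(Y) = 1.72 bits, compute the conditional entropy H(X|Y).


H(X|Y) = H(X,Y) - H(Y) = 4.42 - 1.72 = 2.7

2.7 bits


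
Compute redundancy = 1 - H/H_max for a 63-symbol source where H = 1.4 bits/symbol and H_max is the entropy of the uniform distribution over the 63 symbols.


H_max = log2(K) = log2(63) = 5.9773 bits/symbol. Redundancy = 1 - H/H_max = 1 - 1.4/5.9773 = 1 - 0.2342 = 0.7658

0.7658


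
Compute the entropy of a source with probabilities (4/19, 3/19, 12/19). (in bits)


H = -sum(p_i * log2(p_i)). Terms: -(4/19)*log2(4/19) = 0.473248; -(3/19)*log2(3/19) = 0.420468; -(12/19)*log2(12/19) = 0.418715. H = 0.473248 + 0.420468 + 0.418715 = 1.3124

1.3124 bits


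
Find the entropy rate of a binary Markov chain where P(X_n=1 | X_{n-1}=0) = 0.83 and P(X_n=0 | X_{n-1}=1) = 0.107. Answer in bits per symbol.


Stationary distribution: pi_0 = p10/(p01+p10) = 0.1142, pi_1 = 0.8858. Entropy rate H' = pi_0*H(p01) + pi_1*H(p10) = 0.1142*0.6577 + 0.8858*0.4908 = 0.5099

0.5099 bits/symbol


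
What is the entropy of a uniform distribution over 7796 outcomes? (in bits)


H = log2(n) = log2(7796) = 12.9285

12.9285 bits


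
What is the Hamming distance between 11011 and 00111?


Count differing positions: ^ ^ ^ . . = 3 differences

3


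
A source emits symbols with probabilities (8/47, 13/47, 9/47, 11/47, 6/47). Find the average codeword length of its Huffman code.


Huffman construction (repeatedly merge the two least-probable nodes; each merge adds 1 bit to every symbol beneath it): 6/47 + 8/47 = 14/47; 9/47 + 11/47 = 20/47; 13/47 + 14/47 = 27/47; 20/47 + 27/47 = 1. Resulting codeword lengths (in the order the probabilities were given): (3, 2, 2, 2, 3). L_avg = sum(p_i * l_i) = 8/47*3 + 13/47*2 + 9/47*2 + 11/47*2 + 6/47*3 = 108/47 = 2.2979

2.2979 bits


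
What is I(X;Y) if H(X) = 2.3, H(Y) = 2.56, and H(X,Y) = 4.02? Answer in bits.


I(X;Y) = H(X) + H(Y) - H(X,Y) = 2.3 + 2.56 - 4.02 = 0.84

0.84 bits


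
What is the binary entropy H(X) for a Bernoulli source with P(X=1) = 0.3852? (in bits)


H = -p*log2(p) - (1-p)*log2(1-p). -0.3852*log2(0.3852) = 0.530159; -0.6148*log2(0.6148) = 0.431473. H = 0.530159 + 0.431473 = 0.9616

0.9616 bits


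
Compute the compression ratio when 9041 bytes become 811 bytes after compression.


Ratio = original / compressed = 9041 / 811 = 11.148

11.148


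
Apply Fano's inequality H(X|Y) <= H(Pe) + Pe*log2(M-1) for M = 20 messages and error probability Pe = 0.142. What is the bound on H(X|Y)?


H(Pe) = -Pe*log2(Pe) - (1-Pe)*log2(1-Pe) = -0.142*log2(0.142) - 0.858*log2(0.858) = 0.399877 + 0.189575 = 0.5895. Pe*log2(M-1) = 0.142*log2(19) = 0.603206. Bound = H(Pe) + Pe*log2(M-1) = 0.399877 + 0.189575 + 0.603206 = 1.1927

1.1927 bits


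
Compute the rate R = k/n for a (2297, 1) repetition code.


Rate = k/n = 1/2297

1/2297


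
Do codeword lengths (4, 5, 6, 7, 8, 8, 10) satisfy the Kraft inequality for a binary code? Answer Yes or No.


Kraft sum = sum(2^(-l_i)) = 0.126, need <= 1. Result: satisfied (a binary prefix-free code with these lengths exists)

Yes


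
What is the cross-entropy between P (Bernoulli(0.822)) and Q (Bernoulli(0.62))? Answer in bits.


H(P,Q) = -p*log2(q) - (1-p)*log2(1-q). -0.822*log2(0.62) = 0.566900; -0.178*log2(0.38) = 0.248475. H(P,Q) = 0.566900 + 0.248475 = 0.8154

0.8154 bits
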